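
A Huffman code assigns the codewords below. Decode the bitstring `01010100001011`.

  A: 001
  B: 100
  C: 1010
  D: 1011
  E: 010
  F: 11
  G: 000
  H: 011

ECGD

Read left to right; each codeword is recognised as soon as it completes (prefix code):
  010→E | 1010→C | 000→G | 1011→D
Decoded message: ECGD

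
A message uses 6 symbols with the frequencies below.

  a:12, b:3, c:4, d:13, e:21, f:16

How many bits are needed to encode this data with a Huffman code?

Merge the two smallest weights repeatedly:
b(3) + c(4) → 7
7 + a(12) → 19
d(13) + f(16) → 29
19 + e(21) → 40
29 + 40 → 69
Total encoded bits = sum of merged weights = 7 + 19 + 29 + 40 + 69 = 164.

164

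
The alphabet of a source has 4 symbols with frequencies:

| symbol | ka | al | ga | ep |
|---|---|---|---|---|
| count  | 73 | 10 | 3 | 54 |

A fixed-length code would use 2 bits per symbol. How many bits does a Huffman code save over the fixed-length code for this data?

60

Fixed-length: 2 bits × 140 symbols = 280 bits.
Huffman merges:
merge ga(3) and al(10): 13
merge 13 and ep(54): 67
merge 67 and ka(73): 140
Huffman total = 13 + 67 + 140 = 220 bits.
Saving = 280 − 220 = 60 bits.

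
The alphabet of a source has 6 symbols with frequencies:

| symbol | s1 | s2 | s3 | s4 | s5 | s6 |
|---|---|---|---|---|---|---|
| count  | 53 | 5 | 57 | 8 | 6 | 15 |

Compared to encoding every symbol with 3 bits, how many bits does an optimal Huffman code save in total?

137

Fixed-length: 3 bits × 144 symbols = 432 bits.
Huffman merges:
s2(5) + s5(6) → 11
s4(8) + 11 → 19
s6(15) + 19 → 34
34 + s1(53) → 87
s3(57) + 87 → 144
Huffman total = 11 + 19 + 34 + 87 + 144 = 295 bits.
Saving = 432 − 295 = 137 bits.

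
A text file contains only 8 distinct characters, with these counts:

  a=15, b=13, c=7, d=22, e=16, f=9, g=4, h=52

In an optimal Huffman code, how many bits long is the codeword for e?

3

Build the tree from the bottom:
combine g(4), c(7) → 11
combine f(9), 11 → 20
combine b(13), a(15) → 28
combine e(16), 20 → 36
combine d(22), 28 → 50
combine 36, 50 → 86
combine h(52), 86 → 138
The subtree containing e is merged 3 times, so code length = 3.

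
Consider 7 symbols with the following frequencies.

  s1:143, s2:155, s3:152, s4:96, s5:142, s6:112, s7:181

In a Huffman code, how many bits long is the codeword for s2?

Repeatedly merge the two smallest:
s4(96) + s6(112) → 208
s5(142) + s1(143) → 285
s3(152) + s2(155) → 307
s7(181) + 208 → 389
285 + 307 → 592
389 + 592 → 981
The subtree containing s2 is merged 3 times, so code length = 3.

3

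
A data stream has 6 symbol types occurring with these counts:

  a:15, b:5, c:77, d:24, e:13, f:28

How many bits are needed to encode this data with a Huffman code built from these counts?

Merge the two smallest weights repeatedly:
combine b(5), e(13) → 18
combine a(15), 18 → 33
combine d(24), f(28) → 52
combine 33, 52 → 85
combine c(77), 85 → 162
The encoded length is the sum of every internal node's weight: 18 + 33 + 52 + 85 + 162 = 350 bits.

350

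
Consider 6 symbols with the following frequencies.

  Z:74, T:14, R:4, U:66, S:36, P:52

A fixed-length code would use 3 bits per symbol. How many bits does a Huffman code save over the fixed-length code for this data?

Fixed-length: 3 bits × 246 symbols = 738 bits.
Huffman merges:
combine R(4), T(14) → 18
combine 18, S(36) → 54
combine P(52), 54 → 106
combine U(66), Z(74) → 140
combine 106, 140 → 246
Huffman total = 18 + 54 + 106 + 140 + 246 = 564 bits.
Saving = 738 − 564 = 174 bits.

174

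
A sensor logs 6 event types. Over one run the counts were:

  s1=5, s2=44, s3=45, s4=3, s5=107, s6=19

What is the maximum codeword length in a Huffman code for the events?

Merge the two lowest-weight nodes at each step:
s4(3) + s1(5) → 8
8 + s6(19) → 27
27 + s2(44) → 71
s3(45) + 71 → 116
s5(107) + 116 → 223
The first pair merged (s4, s1) ends up deepest, at depth 5.

5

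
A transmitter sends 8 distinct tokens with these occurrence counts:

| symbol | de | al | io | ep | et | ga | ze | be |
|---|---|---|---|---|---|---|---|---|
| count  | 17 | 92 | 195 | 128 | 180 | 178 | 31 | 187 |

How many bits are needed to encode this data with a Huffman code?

2830

Greedily combine the two least-frequent nodes:
de(17) + ze(31) → 48
48 + al(92) → 140
ep(128) + 140 → 268
ga(178) + et(180) → 358
be(187) + io(195) → 382
268 + 358 → 626
382 + 626 → 1008
Total encoded bits = sum of merged weights = 48 + 140 + 268 + 358 + 382 + 626 + 1008 = 2830.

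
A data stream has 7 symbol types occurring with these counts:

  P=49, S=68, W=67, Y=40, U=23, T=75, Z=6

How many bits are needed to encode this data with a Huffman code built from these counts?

870

Build the Huffman tree bottom-up:
combine Z(6), U(23) → 29
combine 29, Y(40) → 69
combine P(49), W(67) → 116
combine S(68), 69 → 137
combine T(75), 116 → 191
combine 137, 191 → 328
Total encoded bits = sum of merged weights = 29 + 69 + 116 + 137 + 191 + 328 = 870.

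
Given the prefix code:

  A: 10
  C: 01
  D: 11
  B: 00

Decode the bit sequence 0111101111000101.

CDADDBCC

Read left to right; each codeword is recognised as soon as it completes (prefix code):
  01→C | 11→D | 10→A | 11→D | 11→D | 00→B | 01→C | 01→C
Decoded message: CDADDBCC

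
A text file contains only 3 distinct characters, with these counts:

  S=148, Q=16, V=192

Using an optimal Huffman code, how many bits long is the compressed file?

520

Greedily combine the two least-frequent nodes:
Q(16) + S(148) → 164
164 + V(192) → 356
Each symbol's bit-cost is frequency × depth; summing gives 520 bits (equivalently 164 + 356).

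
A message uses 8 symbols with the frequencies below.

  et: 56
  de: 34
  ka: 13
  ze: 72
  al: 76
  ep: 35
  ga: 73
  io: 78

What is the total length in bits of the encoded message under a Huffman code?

1280

Merge the two smallest weights repeatedly:
merge ka(13) and de(34): 47
merge ep(35) and 47: 82
merge et(56) and ze(72): 128
merge ga(73) and al(76): 149
merge io(78) and 82: 160
merge 128 and 149: 277
merge 160 and 277: 437
The encoded length is the sum of every internal node's weight: 47 + 82 + 128 + 149 + 160 + 277 + 437 = 1280 bits.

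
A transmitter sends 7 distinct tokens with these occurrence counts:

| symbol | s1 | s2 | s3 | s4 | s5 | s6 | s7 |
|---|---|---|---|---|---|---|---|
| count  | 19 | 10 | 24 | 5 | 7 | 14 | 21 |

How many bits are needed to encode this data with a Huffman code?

267

Build the Huffman tree bottom-up:
combine s4(5), s5(7) → 12
combine s2(10), 12 → 22
combine s6(14), s1(19) → 33
combine s7(21), 22 → 43
combine s3(24), 33 → 57
combine 43, 57 → 100
Total encoded bits = sum of merged weights = 12 + 22 + 33 + 43 + 57 + 100 = 267.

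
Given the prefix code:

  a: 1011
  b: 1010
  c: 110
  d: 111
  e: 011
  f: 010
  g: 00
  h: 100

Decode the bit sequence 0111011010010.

Read left to right; each codeword is recognised as soon as it completes (prefix code):
  011→e | 1011→a | 010→f | 010→f
Decoded message: eaff

eaff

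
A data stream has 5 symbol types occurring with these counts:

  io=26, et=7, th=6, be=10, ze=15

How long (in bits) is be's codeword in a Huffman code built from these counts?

Repeatedly merge the two smallest:
combine th(6), et(7) → 13
combine be(10), 13 → 23
combine ze(15), 23 → 38
combine io(26), 38 → 64
be's leaf is at depth 3, giving a 3-bit codeword.

3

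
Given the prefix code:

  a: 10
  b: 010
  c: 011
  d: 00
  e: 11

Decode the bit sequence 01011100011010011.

beadebc

Read left to right; each codeword is recognised as soon as it completes (prefix code):
  010→b | 11→e | 10→a | 00→d | 11→e | 010→b | 011→c
Decoded message: beadebc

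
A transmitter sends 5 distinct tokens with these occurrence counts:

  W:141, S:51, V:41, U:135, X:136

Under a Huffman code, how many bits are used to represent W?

Huffman merges, smallest pair first:
combine V(41), S(51) → 92
combine 92, U(135) → 227
combine X(136), W(141) → 277
combine 227, 277 → 504
The subtree containing W is merged 2 times, so code length = 2.

2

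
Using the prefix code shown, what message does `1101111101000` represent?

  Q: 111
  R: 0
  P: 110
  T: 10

PQPTRR

Read left to right; each codeword is recognised as soon as it completes (prefix code):
  110→P | 111→Q | 110→P | 10→T | 0→R | 0→R
Decoded message: PQPTRR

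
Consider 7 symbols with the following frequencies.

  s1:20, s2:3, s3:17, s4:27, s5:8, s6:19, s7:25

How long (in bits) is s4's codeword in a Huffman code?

Build the tree from the bottom:
merge s2(3) and s5(8): 11
merge 11 and s3(17): 28
merge s6(19) and s1(20): 39
merge s7(25) and s4(27): 52
merge 28 and 39: 67
merge 52 and 67: 119
The subtree containing s4 is merged 2 times, so code length = 2.

2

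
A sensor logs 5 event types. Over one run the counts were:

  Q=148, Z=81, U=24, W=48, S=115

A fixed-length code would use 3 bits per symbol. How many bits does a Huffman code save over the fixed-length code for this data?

Fixed-length: 3 bits × 416 symbols = 1248 bits.
Huffman merges:
combine U(24), W(48) → 72
combine 72, Z(81) → 153
combine S(115), Q(148) → 263
combine 153, 263 → 416
Huffman total = 72 + 153 + 263 + 416 = 904 bits.
Saving = 1248 − 904 = 344 bits.

344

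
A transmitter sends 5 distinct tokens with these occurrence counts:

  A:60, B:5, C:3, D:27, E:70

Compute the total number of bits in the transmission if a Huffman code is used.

303

Greedily combine the two least-frequent nodes:
C(3) + B(5) → 8
8 + D(27) → 35
35 + A(60) → 95
E(70) + 95 → 165
Each symbol's bit-cost is frequency × depth; summing gives 303 bits (equivalently 8 + 35 + 95 + 165).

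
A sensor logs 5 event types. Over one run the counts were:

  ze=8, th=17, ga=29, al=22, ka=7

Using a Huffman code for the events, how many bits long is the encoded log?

Greedily combine the two least-frequent nodes:
combine ka(7), ze(8) → 15
combine 15, th(17) → 32
combine al(22), ga(29) → 51
combine 32, 51 → 83
The encoded length is the sum of every internal node's weight: 15 + 32 + 51 + 83 = 181 bits.

181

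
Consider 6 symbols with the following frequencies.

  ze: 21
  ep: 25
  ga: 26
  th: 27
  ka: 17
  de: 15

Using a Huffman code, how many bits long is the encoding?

340

Build the Huffman tree bottom-up:
merge de(15) and ka(17): 32
merge ze(21) and ep(25): 46
merge ga(26) and th(27): 53
merge 32 and 46: 78
merge 53 and 78: 131
The encoded length is the sum of every internal node's weight: 32 + 46 + 53 + 78 + 131 = 340 bits.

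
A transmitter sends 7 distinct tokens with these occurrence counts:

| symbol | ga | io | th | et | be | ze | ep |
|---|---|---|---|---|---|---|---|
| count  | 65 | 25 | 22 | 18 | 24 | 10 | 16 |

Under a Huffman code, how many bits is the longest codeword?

Merge the two lowest-weight nodes at each step:
merge ze(10) and ep(16): 26
merge et(18) and th(22): 40
merge be(24) and io(25): 49
merge 26 and 40: 66
merge 49 and ga(65): 114
merge 66 and 114: 180
Maximum depth reached is 3.

3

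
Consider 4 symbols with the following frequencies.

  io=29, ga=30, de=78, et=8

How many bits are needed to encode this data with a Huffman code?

Merge the two smallest weights repeatedly:
merge et(8) and io(29): 37
merge ga(30) and 37: 67
merge 67 and de(78): 145
Each symbol's bit-cost is frequency × depth; summing gives 249 bits (equivalently 37 + 67 + 145).

249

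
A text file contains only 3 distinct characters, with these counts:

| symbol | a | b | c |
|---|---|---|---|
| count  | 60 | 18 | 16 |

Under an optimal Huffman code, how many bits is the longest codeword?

2

Merge the two lowest-weight nodes at each step:
merge c(16) and b(18): 34
merge 34 and a(60): 94
The first pair merged (c, b) ends up deepest, at depth 2.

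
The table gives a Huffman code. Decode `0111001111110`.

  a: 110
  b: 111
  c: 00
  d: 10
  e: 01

Read left to right; each codeword is recognised as soon as it completes (prefix code):
  01→e | 110→a | 01→e | 111→b | 110→a
Decoded message: eaeba

eaeba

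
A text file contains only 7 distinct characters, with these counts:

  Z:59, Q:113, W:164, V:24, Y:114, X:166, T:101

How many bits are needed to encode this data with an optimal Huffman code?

1976

Greedily combine the two least-frequent nodes:
merge V(24) and Z(59): 83
merge 83 and T(101): 184
merge Q(113) and Y(114): 227
merge W(164) and X(166): 330
merge 184 and 227: 411
merge 330 and 411: 741
Each symbol's bit-cost is frequency × depth; summing gives 1976 bits (equivalently 83 + 184 + 227 + 330 + 411 + 741).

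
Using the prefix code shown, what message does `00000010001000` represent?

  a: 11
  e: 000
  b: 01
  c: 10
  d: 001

Read left to right; each codeword is recognised as soon as it completes (prefix code):
  000→e | 000→e | 10→c | 001→d | 000→e
Decoded message: eecde

eecde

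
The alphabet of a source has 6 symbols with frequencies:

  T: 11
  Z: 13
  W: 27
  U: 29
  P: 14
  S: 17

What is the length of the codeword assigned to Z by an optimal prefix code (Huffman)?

Build the tree from the bottom:
combine T(11), Z(13) → 24
combine P(14), S(17) → 31
combine 24, W(27) → 51
combine U(29), 31 → 60
combine 51, 60 → 111
Z sits 3 levels below the root, so its codeword is 3 bits.

3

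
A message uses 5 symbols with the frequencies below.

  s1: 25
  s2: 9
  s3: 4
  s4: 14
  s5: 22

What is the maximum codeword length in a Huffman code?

3

Merge the two lowest-weight nodes at each step:
merge s3(4) and s2(9): 13
merge 13 and s4(14): 27
merge s5(22) and s1(25): 47
merge 27 and 47: 74
Maximum depth reached is 3.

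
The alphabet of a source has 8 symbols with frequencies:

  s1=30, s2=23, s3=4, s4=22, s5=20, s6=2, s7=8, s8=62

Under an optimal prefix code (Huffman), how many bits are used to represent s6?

5

Huffman merges, smallest pair first:
s6(2) + s3(4) → 6
6 + s7(8) → 14
14 + s5(20) → 34
s4(22) + s2(23) → 45
s1(30) + 34 → 64
45 + s8(62) → 107
64 + 107 → 171
s6's leaf is at depth 5, giving a 5-bit codeword.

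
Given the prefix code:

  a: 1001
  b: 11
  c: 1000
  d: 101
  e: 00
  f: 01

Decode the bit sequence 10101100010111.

dfcdb

Read left to right; each codeword is recognised as soon as it completes (prefix code):
  101→d | 01→f | 1000→c | 101→d | 11→b
Decoded message: dfcdb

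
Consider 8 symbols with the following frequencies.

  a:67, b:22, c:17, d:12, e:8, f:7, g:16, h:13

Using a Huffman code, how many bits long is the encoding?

423

Merge the two smallest weights repeatedly:
merge f(7) and e(8): 15
merge d(12) and h(13): 25
merge 15 and g(16): 31
merge c(17) and b(22): 39
merge 25 and 31: 56
merge 39 and 56: 95
merge a(67) and 95: 162
Total encoded bits = sum of merged weights = 15 + 25 + 31 + 39 + 56 + 95 + 162 = 423.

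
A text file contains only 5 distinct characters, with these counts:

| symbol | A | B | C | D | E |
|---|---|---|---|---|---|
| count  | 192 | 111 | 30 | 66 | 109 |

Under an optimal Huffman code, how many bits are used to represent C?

3

Build the tree from the bottom:
C(30) + D(66) → 96
96 + E(109) → 205
B(111) + A(192) → 303
205 + 303 → 508
C sits 3 levels below the root, so its codeword is 3 bits.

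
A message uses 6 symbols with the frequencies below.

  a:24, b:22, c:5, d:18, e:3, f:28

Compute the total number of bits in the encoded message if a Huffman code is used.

Build the Huffman tree bottom-up:
combine e(3), c(5) → 8
combine 8, d(18) → 26
combine b(22), a(24) → 46
combine 26, f(28) → 54
combine 46, 54 → 100
Total encoded bits = sum of merged weights = 8 + 26 + 46 + 54 + 100 = 234.

234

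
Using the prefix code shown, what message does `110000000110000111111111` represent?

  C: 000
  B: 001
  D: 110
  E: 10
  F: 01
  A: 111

DCCDCAAA

Read left to right; each codeword is recognised as soon as it completes (prefix code):
  110→D | 000→C | 000→C | 110→D | 000→C | 111→A | 111→A | 111→A
Decoded message: DCCDCAAA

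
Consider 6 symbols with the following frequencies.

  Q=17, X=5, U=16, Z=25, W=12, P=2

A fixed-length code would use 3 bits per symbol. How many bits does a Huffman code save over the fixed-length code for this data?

Fixed-length: 3 bits × 77 symbols = 231 bits.
Huffman merges:
P(2) + X(5) → 7
7 + W(12) → 19
U(16) + Q(17) → 33
19 + Z(25) → 44
33 + 44 → 77
Huffman total = 7 + 19 + 33 + 44 + 77 = 180 bits.
Saving = 231 − 180 = 51 bits.

51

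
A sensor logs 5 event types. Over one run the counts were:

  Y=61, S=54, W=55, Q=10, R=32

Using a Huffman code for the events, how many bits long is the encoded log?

466

Build the Huffman tree bottom-up:
Q(10) + R(32) → 42
42 + S(54) → 96
W(55) + Y(61) → 116
96 + 116 → 212
Total encoded bits = sum of merged weights = 42 + 96 + 116 + 212 = 466.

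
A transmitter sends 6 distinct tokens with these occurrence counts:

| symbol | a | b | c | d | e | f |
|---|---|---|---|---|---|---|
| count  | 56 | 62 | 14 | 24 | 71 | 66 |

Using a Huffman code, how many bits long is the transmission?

Build the Huffman tree bottom-up:
merge c(14) and d(24): 38
merge 38 and a(56): 94
merge b(62) and f(66): 128
merge e(71) and 94: 165
merge 128 and 165: 293
Total encoded bits = sum of merged weights = 38 + 94 + 128 + 165 + 293 = 718.

718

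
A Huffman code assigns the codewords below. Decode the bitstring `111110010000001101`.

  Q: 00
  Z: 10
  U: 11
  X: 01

Read left to right; each codeword is recognised as soon as it completes (prefix code):
  11→U | 11→U | 10→Z | 01→X | 00→Q | 00→Q | 00→Q | 11→U | 01→X
Decoded message: UUZXQQQUX

UUZXQQQUX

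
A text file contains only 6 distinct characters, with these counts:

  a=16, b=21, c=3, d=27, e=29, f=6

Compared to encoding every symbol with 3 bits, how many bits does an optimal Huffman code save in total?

Fixed-length: 3 bits × 102 symbols = 306 bits.
Huffman merges:
c(3) + f(6) → 9
9 + a(16) → 25
b(21) + 25 → 46
d(27) + e(29) → 56
46 + 56 → 102
Huffman total = 9 + 25 + 46 + 56 + 102 = 238 bits.
Saving = 306 − 238 = 68 bits.

68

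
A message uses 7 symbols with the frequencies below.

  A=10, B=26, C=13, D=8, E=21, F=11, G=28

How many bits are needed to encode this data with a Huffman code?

315

Merge the two smallest weights repeatedly:
D(8) + A(10) → 18
F(11) + C(13) → 24
18 + E(21) → 39
24 + B(26) → 50
G(28) + 39 → 67
50 + 67 → 117
Each symbol's bit-cost is frequency × depth; summing gives 315 bits (equivalently 18 + 24 + 39 + 50 + 67 + 117).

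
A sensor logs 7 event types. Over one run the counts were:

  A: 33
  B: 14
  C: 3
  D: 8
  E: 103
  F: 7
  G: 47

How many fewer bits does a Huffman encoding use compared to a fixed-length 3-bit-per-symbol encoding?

Fixed-length: 3 bits × 215 symbols = 645 bits.
Huffman merges:
combine C(3), F(7) → 10
combine D(8), 10 → 18
combine B(14), 18 → 32
combine 32, A(33) → 65
combine G(47), 65 → 112
combine E(103), 112 → 215
Huffman total = 10 + 18 + 32 + 65 + 112 + 215 = 452 bits.
Saving = 645 − 452 = 193 bits.

193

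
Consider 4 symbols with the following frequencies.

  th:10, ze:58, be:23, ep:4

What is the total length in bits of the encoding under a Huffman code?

146

Merge the two smallest weights repeatedly:
combine ep(4), th(10) → 14
combine 14, be(23) → 37
combine 37, ze(58) → 95
Total encoded bits = sum of merged weights = 14 + 37 + 95 = 146.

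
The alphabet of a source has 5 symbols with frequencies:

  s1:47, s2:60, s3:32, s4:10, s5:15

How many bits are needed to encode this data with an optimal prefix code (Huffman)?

350

Merge the two smallest weights repeatedly:
combine s4(10), s5(15) → 25
combine 25, s3(32) → 57
combine s1(47), 57 → 104
combine s2(60), 104 → 164
Each symbol's bit-cost is frequency × depth; summing gives 350 bits (equivalently 25 + 57 + 104 + 164).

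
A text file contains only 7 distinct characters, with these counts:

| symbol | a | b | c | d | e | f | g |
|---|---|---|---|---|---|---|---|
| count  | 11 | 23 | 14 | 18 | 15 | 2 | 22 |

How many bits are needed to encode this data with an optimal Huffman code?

Build the Huffman tree bottom-up:
merge f(2) and a(11): 13
merge 13 and c(14): 27
merge e(15) and d(18): 33
merge g(22) and b(23): 45
merge 27 and 33: 60
merge 45 and 60: 105
The encoded length is the sum of every internal node's weight: 13 + 27 + 33 + 45 + 60 + 105 = 283 bits.

283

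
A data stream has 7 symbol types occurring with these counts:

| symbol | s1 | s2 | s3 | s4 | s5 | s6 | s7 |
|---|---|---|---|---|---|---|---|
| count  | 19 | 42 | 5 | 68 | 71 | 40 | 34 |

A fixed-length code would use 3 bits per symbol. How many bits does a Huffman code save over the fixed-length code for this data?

115

Fixed-length: 3 bits × 279 symbols = 837 bits.
Huffman merges:
merge s3(5) and s1(19): 24
merge 24 and s7(34): 58
merge s6(40) and s2(42): 82
merge 58 and s4(68): 126
merge s5(71) and 82: 153
merge 126 and 153: 279
Huffman total = 24 + 58 + 82 + 126 + 153 + 279 = 722 bits.
Saving = 837 − 722 = 115 bits.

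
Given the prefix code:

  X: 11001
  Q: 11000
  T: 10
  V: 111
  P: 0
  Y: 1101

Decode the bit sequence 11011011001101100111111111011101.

Read left to right; each codeword is recognised as soon as it completes (prefix code):
  1101→Y | 10→T | 11001→X | 10→T | 11001→X | 111→V | 111→V | 1101→Y | 1101→Y
Decoded message: YTXTXVVYY

YTXTXVVYY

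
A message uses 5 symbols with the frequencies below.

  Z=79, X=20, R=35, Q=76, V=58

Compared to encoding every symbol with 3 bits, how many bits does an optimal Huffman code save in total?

Fixed-length: 3 bits × 268 symbols = 804 bits.
Huffman merges:
merge X(20) and R(35): 55
merge 55 and V(58): 113
merge Q(76) and Z(79): 155
merge 113 and 155: 268
Huffman total = 55 + 113 + 155 + 268 = 591 bits.
Saving = 804 − 591 = 213 bits.

213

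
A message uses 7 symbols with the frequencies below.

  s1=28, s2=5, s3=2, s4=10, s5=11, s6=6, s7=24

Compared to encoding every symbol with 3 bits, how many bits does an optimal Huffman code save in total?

Fixed-length: 3 bits × 86 symbols = 258 bits.
Huffman merges:
merge s3(2) and s2(5): 7
merge s6(6) and 7: 13
merge s4(10) and s5(11): 21
merge 13 and 21: 34
merge s7(24) and s1(28): 52
merge 34 and 52: 86
Huffman total = 7 + 13 + 21 + 34 + 52 + 86 = 213 bits.
Saving = 258 − 213 = 45 bits.

45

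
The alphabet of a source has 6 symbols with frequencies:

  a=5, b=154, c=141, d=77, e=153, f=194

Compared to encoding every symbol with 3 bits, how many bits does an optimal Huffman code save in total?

419

Fixed-length: 3 bits × 724 symbols = 2172 bits.
Huffman merges:
merge a(5) and d(77): 82
merge 82 and c(141): 223
merge e(153) and b(154): 307
merge f(194) and 223: 417
merge 307 and 417: 724
Huffman total = 82 + 223 + 307 + 417 + 724 = 1753 bits.
Saving = 2172 − 1753 = 419 bits.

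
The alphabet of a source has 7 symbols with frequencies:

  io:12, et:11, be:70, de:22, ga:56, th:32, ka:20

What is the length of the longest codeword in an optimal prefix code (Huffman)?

4

Merge the two lowest-weight nodes at each step:
et(11) + io(12) → 23
ka(20) + de(22) → 42
23 + th(32) → 55
42 + 55 → 97
ga(56) + be(70) → 126
97 + 126 → 223
The rarest symbols sit at the bottom; the longest codeword is 4 bits.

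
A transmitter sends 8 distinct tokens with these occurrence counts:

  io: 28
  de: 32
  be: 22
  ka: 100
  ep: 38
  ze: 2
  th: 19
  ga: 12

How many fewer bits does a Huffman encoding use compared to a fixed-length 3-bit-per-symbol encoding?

103

Fixed-length: 3 bits × 253 symbols = 759 bits.
Huffman merges:
merge ze(2) and ga(12): 14
merge 14 and th(19): 33
merge be(22) and io(28): 50
merge de(32) and 33: 65
merge ep(38) and 50: 88
merge 65 and 88: 153
merge ka(100) and 153: 253
Huffman total = 14 + 33 + 50 + 65 + 88 + 153 + 253 = 656 bits.
Saving = 759 − 656 = 103 bits.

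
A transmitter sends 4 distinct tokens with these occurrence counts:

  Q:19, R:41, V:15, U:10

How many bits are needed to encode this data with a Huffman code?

154

Build the Huffman tree bottom-up:
merge U(10) and V(15): 25
merge Q(19) and 25: 44
merge R(41) and 44: 85
Total encoded bits = sum of merged weights = 25 + 44 + 85 = 154.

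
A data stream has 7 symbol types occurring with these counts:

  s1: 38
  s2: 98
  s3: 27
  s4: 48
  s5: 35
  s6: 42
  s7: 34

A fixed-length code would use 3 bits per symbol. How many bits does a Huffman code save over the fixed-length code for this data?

98

Fixed-length: 3 bits × 322 symbols = 966 bits.
Huffman merges:
s3(27) + s7(34) → 61
s5(35) + s1(38) → 73
s6(42) + s4(48) → 90
61 + 73 → 134
90 + s2(98) → 188
134 + 188 → 322
Huffman total = 61 + 73 + 90 + 134 + 188 + 322 = 868 bits.
Saving = 966 − 868 = 98 bits.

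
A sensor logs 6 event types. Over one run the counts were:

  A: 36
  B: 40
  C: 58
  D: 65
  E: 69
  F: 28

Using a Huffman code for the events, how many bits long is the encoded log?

754

Greedily combine the two least-frequent nodes:
merge F(28) and A(36): 64
merge B(40) and C(58): 98
merge 64 and D(65): 129
merge E(69) and 98: 167
merge 129 and 167: 296
Each symbol's bit-cost is frequency × depth; summing gives 754 bits (equivalently 64 + 98 + 129 + 167 + 296).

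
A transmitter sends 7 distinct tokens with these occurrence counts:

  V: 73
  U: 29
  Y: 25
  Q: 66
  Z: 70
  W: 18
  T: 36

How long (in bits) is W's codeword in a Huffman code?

Huffman merges, smallest pair first:
merge W(18) and Y(25): 43
merge U(29) and T(36): 65
merge 43 and 65: 108
merge Q(66) and Z(70): 136
merge V(73) and 108: 181
merge 136 and 181: 317
The subtree containing W is merged 4 times, so code length = 4.

4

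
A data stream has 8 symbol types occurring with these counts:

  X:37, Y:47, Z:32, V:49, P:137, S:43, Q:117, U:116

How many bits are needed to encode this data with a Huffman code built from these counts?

1639

Merge the two smallest weights repeatedly:
Z(32) + X(37) → 69
S(43) + Y(47) → 90
V(49) + 69 → 118
90 + U(116) → 206
Q(117) + 118 → 235
P(137) + 206 → 343
235 + 343 → 578
Each symbol's bit-cost is frequency × depth; summing gives 1639 bits (equivalently 69 + 90 + 118 + 206 + 235 + 343 + 578).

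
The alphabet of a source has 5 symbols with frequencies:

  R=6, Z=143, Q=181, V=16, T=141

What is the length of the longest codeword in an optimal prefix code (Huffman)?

Merge the two lowest-weight nodes at each step:
combine R(6), V(16) → 22
combine 22, T(141) → 163
combine Z(143), 163 → 306
combine Q(181), 306 → 487
Maximum depth reached is 4.

4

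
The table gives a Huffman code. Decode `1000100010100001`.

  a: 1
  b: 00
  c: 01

abcbccbba

Read left to right; each codeword is recognised as soon as it completes (prefix code):
  1→a | 00→b | 01→c | 00→b | 01→c | 01→c | 00→b | 00→b | 1→a
Decoded message: abcbccbba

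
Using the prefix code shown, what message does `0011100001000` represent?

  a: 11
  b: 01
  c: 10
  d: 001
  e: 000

daebe

Read left to right; each codeword is recognised as soon as it completes (prefix code):
  001→d | 11→a | 000→e | 01→b | 000→e
Decoded message: daebe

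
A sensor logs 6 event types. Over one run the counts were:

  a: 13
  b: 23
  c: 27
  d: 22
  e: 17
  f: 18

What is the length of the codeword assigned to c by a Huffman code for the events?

Build the tree from the bottom:
combine a(13), e(17) → 30
combine f(18), d(22) → 40
combine b(23), c(27) → 50
combine 30, 40 → 70
combine 50, 70 → 120
c sits 2 levels below the root, so its codeword is 2 bits.

2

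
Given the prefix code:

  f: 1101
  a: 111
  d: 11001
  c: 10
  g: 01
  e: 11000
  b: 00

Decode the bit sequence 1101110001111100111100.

Read left to right; each codeword is recognised as soon as it completes (prefix code):
  1101→f | 11000→e | 111→a | 11001→d | 111→a | 00→b
Decoded message: feadab

feadab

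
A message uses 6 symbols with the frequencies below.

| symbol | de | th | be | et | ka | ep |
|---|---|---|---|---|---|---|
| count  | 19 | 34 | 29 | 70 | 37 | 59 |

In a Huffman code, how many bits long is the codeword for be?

3

Repeatedly merge the two smallest:
combine de(19), be(29) → 48
combine th(34), ka(37) → 71
combine 48, ep(59) → 107
combine et(70), 71 → 141
combine 107, 141 → 248
The subtree containing be is merged 3 times, so code length = 3.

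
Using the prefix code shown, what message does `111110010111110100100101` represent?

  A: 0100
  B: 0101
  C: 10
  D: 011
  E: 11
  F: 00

EECBEEACB

Read left to right; each codeword is recognised as soon as it completes (prefix code):
  11→E | 11→E | 10→C | 0101→B | 11→E | 11→E | 0100→A | 10→C | 0101→B
Decoded message: EECBEEACB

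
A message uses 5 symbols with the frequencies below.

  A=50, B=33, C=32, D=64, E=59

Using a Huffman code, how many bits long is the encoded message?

541

Greedily combine the two least-frequent nodes:
merge C(32) and B(33): 65
merge A(50) and E(59): 109
merge D(64) and 65: 129
merge 109 and 129: 238
Each symbol's bit-cost is frequency × depth; summing gives 541 bits (equivalently 65 + 109 + 129 + 238).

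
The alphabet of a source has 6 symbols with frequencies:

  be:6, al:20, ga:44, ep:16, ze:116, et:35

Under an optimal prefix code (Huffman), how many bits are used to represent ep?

Huffman merges, smallest pair first:
merge be(6) and ep(16): 22
merge al(20) and 22: 42
merge et(35) and 42: 77
merge ga(44) and 77: 121
merge ze(116) and 121: 237
ep's leaf is at depth 5, giving a 5-bit codeword.

5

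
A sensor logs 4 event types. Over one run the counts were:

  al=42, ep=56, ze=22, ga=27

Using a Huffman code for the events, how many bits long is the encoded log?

Greedily combine the two least-frequent nodes:
combine ze(22), ga(27) → 49
combine al(42), 49 → 91
combine ep(56), 91 → 147
Total encoded bits = sum of merged weights = 49 + 91 + 147 = 287.

287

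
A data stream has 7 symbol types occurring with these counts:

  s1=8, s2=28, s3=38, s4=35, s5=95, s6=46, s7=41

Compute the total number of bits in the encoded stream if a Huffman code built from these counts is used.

Build the Huffman tree bottom-up:
merge s1(8) and s2(28): 36
merge s4(35) and 36: 71
merge s3(38) and s7(41): 79
merge s6(46) and 71: 117
merge 79 and s5(95): 174
merge 117 and 174: 291
Each symbol's bit-cost is frequency × depth; summing gives 768 bits (equivalently 36 + 71 + 79 + 117 + 174 + 291).

768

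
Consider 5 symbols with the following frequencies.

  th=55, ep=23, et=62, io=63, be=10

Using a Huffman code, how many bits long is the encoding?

Merge the two smallest weights repeatedly:
combine be(10), ep(23) → 33
combine 33, th(55) → 88
combine et(62), io(63) → 125
combine 88, 125 → 213
Each symbol's bit-cost is frequency × depth; summing gives 459 bits (equivalently 33 + 88 + 125 + 213).

459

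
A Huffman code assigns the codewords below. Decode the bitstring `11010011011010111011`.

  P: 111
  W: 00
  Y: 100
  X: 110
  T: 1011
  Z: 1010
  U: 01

Read left to right; each codeword is recognised as soon as it completes (prefix code):
  110→X | 100→Y | 110→X | 110→X | 1011→T | 1011→T
Decoded message: XYXXTT

XYXXTT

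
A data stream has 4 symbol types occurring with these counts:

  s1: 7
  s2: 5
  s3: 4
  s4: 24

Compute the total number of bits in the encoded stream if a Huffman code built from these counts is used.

65

Merge the two smallest weights repeatedly:
s3(4) + s2(5) → 9
s1(7) + 9 → 16
16 + s4(24) → 40
Total encoded bits = sum of merged weights = 9 + 16 + 40 = 65.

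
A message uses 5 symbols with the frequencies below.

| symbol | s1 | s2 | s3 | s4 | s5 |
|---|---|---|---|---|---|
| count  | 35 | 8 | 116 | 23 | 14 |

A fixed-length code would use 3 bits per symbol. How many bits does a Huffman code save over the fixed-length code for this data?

Fixed-length: 3 bits × 196 symbols = 588 bits.
Huffman merges:
merge s2(8) and s5(14): 22
merge 22 and s4(23): 45
merge s1(35) and 45: 80
merge 80 and s3(116): 196
Huffman total = 22 + 45 + 80 + 196 = 343 bits.
Saving = 588 − 343 = 245 bits.

245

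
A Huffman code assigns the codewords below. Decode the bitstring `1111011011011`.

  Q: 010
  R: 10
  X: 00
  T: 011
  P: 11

Read left to right; each codeword is recognised as soon as it completes (prefix code):
  11→P | 11→P | 011→T | 011→T | 011→T
Decoded message: PPTTT

PPTTT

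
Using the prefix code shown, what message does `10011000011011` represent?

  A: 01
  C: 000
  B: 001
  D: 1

DBDCADAD

Read left to right; each codeword is recognised as soon as it completes (prefix code):
  1→D | 001→B | 1→D | 000→C | 01→A | 1→D | 01→A | 1→D
Decoded message: DBDCADAD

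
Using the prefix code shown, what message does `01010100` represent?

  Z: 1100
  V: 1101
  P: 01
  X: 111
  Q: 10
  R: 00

PPPR

Read left to right; each codeword is recognised as soon as it completes (prefix code):
  01→P | 01→P | 01→P | 00→R
Decoded message: PPPR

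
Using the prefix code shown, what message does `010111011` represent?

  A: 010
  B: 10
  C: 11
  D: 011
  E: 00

Read left to right; each codeword is recognised as soon as it completes (prefix code):
  010→A | 11→C | 10→B | 11→C
Decoded message: ACBC

ACBC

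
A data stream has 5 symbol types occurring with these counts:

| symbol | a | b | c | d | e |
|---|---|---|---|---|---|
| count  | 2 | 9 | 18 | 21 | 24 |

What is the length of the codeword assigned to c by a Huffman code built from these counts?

2

Build the tree from the bottom:
a(2) + b(9) → 11
11 + c(18) → 29
d(21) + e(24) → 45
29 + 45 → 74
c sits 2 levels below the root, so its codeword is 2 bits.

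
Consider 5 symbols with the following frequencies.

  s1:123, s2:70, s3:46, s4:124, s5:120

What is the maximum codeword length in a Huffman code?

Merge the two lowest-weight nodes at each step:
s3(46) + s2(70) → 116
116 + s5(120) → 236
s1(123) + s4(124) → 247
236 + 247 → 483
Maximum depth reached is 3.

3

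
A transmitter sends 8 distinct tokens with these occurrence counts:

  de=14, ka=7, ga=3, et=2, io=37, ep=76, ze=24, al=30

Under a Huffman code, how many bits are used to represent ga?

6

Build the tree from the bottom:
et(2) + ga(3) → 5
5 + ka(7) → 12
12 + de(14) → 26
ze(24) + 26 → 50
al(30) + io(37) → 67
50 + 67 → 117
ep(76) + 117 → 193
ga sits 6 levels below the root, so its codeword is 6 bits.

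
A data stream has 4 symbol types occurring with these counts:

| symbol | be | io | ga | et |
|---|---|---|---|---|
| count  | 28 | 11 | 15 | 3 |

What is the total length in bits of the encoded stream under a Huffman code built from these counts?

Greedily combine the two least-frequent nodes:
et(3) + io(11) → 14
14 + ga(15) → 29
be(28) + 29 → 57
The encoded length is the sum of every internal node's weight: 14 + 29 + 57 = 100 bits.

100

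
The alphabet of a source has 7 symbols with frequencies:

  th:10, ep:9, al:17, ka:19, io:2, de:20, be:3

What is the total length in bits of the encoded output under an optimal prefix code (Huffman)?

203

Greedily combine the two least-frequent nodes:
merge io(2) and be(3): 5
merge 5 and ep(9): 14
merge th(10) and 14: 24
merge al(17) and ka(19): 36
merge de(20) and 24: 44
merge 36 and 44: 80
The encoded length is the sum of every internal node's weight: 5 + 14 + 24 + 36 + 44 + 80 = 203 bits.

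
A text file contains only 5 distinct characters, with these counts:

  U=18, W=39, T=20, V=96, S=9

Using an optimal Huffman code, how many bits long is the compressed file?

Build the Huffman tree bottom-up:
S(9) + U(18) → 27
T(20) + 27 → 47
W(39) + 47 → 86
86 + V(96) → 182
The encoded length is the sum of every internal node's weight: 27 + 47 + 86 + 182 = 342 bits.

342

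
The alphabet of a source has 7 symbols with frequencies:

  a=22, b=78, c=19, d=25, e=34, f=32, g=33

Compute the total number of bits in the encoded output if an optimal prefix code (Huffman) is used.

651

Merge the two smallest weights repeatedly:
merge c(19) and a(22): 41
merge d(25) and f(32): 57
merge g(33) and e(34): 67
merge 41 and 57: 98
merge 67 and b(78): 145
merge 98 and 145: 243
Total encoded bits = sum of merged weights = 41 + 57 + 67 + 98 + 145 + 243 = 651.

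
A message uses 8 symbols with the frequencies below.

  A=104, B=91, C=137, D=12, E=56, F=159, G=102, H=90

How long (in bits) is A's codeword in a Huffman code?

Huffman merges, smallest pair first:
combine D(12), E(56) → 68
combine 68, H(90) → 158
combine B(91), G(102) → 193
combine A(104), C(137) → 241
combine 158, F(159) → 317
combine 193, 241 → 434
combine 317, 434 → 751
A sits 3 levels below the root, so its codeword is 3 bits.

3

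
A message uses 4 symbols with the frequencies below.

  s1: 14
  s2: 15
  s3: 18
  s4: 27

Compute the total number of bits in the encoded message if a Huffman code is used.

148

Build the Huffman tree bottom-up:
merge s1(14) and s2(15): 29
merge s3(18) and s4(27): 45
merge 29 and 45: 74
Total encoded bits = sum of merged weights = 29 + 45 + 74 = 148.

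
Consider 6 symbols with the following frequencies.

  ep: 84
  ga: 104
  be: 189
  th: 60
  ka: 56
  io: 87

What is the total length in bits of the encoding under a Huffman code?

Greedily combine the two least-frequent nodes:
combine ka(56), th(60) → 116
combine ep(84), io(87) → 171
combine ga(104), 116 → 220
combine 171, be(189) → 360
combine 220, 360 → 580
Total encoded bits = sum of merged weights = 116 + 171 + 220 + 360 + 580 = 1447.

1447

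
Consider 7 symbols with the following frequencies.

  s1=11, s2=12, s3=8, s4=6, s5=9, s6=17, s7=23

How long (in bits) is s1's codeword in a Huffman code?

Huffman merges, smallest pair first:
combine s4(6), s3(8) → 14
combine s5(9), s1(11) → 20
combine s2(12), 14 → 26
combine s6(17), 20 → 37
combine s7(23), 26 → 49
combine 37, 49 → 86
s1 sits 3 levels below the root, so its codeword is 3 bits.

3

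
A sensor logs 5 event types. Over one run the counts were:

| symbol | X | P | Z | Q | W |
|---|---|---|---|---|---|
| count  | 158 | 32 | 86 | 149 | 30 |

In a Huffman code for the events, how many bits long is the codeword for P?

Huffman merges, smallest pair first:
combine W(30), P(32) → 62
combine 62, Z(86) → 148
combine 148, Q(149) → 297
combine X(158), 297 → 455
The subtree containing P is merged 4 times, so code length = 4.

4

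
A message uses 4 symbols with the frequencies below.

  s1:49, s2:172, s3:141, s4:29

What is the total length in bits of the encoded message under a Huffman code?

688

Greedily combine the two least-frequent nodes:
merge s4(29) and s1(49): 78
merge 78 and s3(141): 219
merge s2(172) and 219: 391
Each symbol's bit-cost is frequency × depth; summing gives 688 bits (equivalently 78 + 219 + 391).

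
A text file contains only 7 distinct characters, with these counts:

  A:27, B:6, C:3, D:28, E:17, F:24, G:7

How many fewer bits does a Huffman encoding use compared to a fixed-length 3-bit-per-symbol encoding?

54

Fixed-length: 3 bits × 112 symbols = 336 bits.
Huffman merges:
C(3) + B(6) → 9
G(7) + 9 → 16
16 + E(17) → 33
F(24) + A(27) → 51
D(28) + 33 → 61
51 + 61 → 112
Huffman total = 9 + 16 + 33 + 51 + 61 + 112 = 282 bits.
Saving = 336 − 282 = 54 bits.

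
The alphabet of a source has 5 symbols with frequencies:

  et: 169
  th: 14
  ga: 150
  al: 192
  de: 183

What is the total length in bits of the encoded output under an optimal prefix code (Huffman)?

1580

Merge the two smallest weights repeatedly:
th(14) + ga(150) → 164
164 + et(169) → 333
de(183) + al(192) → 375
333 + 375 → 708
Total encoded bits = sum of merged weights = 164 + 333 + 375 + 708 = 1580.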